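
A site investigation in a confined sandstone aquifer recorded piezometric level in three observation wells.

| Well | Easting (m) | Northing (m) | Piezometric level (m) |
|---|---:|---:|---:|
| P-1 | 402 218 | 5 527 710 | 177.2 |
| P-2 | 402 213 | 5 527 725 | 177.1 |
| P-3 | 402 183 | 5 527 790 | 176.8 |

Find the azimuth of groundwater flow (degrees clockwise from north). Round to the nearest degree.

Taking P-1 as reference: P-2−P-1 = (-5, 15, -0.1); P-3−P-1 = (-35, 80, -0.4).
Determinant of the coordinate differences = (-5)·80 − (-35)·15 = 125.
∂h/∂x = [(-0.1)·80 − (-0.4)·15] / 125 = -0.01600
∂h/∂y = [(-5)·(-0.4) − (-35)·(-0.1)] / 125 = -0.01200
Flow direction (−∇h) has components (+0.01600 E, +0.01200 N).
Azimuth = atan2(E, N) = atan2(+0.01600, +0.01200) = 53.1° ≈ 053°.

053°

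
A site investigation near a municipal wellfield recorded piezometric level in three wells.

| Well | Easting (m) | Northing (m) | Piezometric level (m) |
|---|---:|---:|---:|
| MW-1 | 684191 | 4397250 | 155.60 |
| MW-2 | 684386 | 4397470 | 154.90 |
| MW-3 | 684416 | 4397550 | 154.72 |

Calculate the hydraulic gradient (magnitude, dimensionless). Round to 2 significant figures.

Three-point gradient (reference MW-1): Δ to MW-2 = (195, 220, -0.70), Δ to MW-3 = (225, 300, -0.88).
∂h/∂x = -0.001822, ∂h/∂y = -0.001567 (det = 9000).
|∇h| = √(-0.001822² + -0.001567²) = 0.002403

0.0024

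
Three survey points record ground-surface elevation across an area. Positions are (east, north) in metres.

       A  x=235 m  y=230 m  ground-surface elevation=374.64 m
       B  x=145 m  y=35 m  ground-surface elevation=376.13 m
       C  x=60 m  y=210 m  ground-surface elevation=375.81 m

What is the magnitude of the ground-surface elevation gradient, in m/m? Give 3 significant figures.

0.00780 m/m

Differences from A: to B (Δx, Δy, Δh) = (-90, -195, +1.49); to C = (-175, -20, +1.17).
Determinant of the coordinate differences = (-90)·(-20) − (-175)·(-195) = -32325.
∂z/∂x = [(+1.49)·(-20) − (+1.17)·(-195)] / -32325 = -0.006136
∂z/∂y = [(-90)·(+1.17) − (-175)·(+1.49)] / -32325 = -0.004809
|∇f| = √(-0.006136² + -0.004809²) = 0.007796 m/m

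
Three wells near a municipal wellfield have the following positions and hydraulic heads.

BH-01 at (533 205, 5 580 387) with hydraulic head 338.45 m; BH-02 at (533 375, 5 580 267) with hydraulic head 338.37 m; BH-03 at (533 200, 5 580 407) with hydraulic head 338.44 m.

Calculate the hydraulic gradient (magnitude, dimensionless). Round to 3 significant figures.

0.00125

Differences from BH-01: to BH-02 (Δx, Δy, Δh) = (170, -120, -0.08); to BH-03 = (-5, 20, -0.01).
Determinant of the coordinate differences = 170·20 − (-5)·(-120) = 2800.
∂h/∂x = [(-0.08)·20 − (-0.01)·(-120)] / 2800 = -0.0010000
∂h/∂y = [170·(-0.01) − (-5)·(-0.08)] / 2800 = -0.0007500
|∇h| = √(-0.0010000² + -0.0007500²) = 0.00125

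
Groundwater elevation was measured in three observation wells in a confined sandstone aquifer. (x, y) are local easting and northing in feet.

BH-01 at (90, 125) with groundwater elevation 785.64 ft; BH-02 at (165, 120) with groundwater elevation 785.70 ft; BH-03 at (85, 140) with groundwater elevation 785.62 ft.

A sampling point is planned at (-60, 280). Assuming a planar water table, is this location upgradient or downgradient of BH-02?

downgradient

Three-point gradient (reference BH-01): Δ to BH-02 = (75, -5, +0.06), Δ to BH-03 = (-5, 15, -0.02).
∂h/∂x = +0.0007273, ∂h/∂y = -0.001091 (det = 1100).
Head at (-60, 280) = 785.64 + (+0.0007273)·(-150) + (-0.001091)·(155) = 785.36 ft.
That is lower than the 785.70 ft at BH-02, so the point is downgradient.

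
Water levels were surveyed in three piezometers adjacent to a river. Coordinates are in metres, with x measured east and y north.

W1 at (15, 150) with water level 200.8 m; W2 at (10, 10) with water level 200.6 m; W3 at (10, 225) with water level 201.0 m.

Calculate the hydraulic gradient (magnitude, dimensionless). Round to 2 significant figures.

Differences from W1: to W2 (Δx, Δy, Δh) = (-5, -140, -0.2); to W3 = (-5, 75, +0.2).
Determinant of the coordinate differences = (-5)·75 − (-5)·(-140) = -1075.
∂h/∂x = [(-0.2)·75 − (+0.2)·(-140)] / -1075 = -0.01209
∂h/∂y = [(-5)·(+0.2) − (-5)·(-0.2)] / -1075 = +0.001860
|∇h| = √(-0.01209² + 0.001860²) = 0.01223

0.012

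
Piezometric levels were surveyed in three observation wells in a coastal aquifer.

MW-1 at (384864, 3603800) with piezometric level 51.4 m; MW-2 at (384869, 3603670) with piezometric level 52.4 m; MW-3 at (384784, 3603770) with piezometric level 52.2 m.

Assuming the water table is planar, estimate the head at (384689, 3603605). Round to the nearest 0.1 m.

Three-point gradient (reference MW-1): Δ to MW-2 = (5, -130, +1.0), Δ to MW-3 = (-80, -30, +0.8).
∂h/∂x = -0.007014, ∂h/∂y = -0.007962 (det = -10550).
h(384689, 3603605) = 51.4 + (-0.007014)·(-175) + (-0.007962)·(-195) = 51.4 +1.227 +1.553 = 54.180 m.

54.2 m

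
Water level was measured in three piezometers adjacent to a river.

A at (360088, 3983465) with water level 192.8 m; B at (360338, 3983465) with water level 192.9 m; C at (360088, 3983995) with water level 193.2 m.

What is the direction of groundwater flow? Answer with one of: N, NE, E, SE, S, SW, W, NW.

∂h/∂x = (192.9 − 192.8) / (360338 − 360088) = +0.0004000
∂h/∂y = (193.2 − 192.8) / (3983995 − 3983465) = +0.0007547
Flow = −∇h = (-0.0004000 east, -0.0007547 north), which points southwest.

SW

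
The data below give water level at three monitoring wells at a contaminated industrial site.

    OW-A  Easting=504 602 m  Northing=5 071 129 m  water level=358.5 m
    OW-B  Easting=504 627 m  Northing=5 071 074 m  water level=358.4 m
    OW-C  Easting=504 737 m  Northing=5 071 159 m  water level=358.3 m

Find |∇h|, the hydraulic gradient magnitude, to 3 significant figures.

Differences from OW-A: to OW-B (Δx, Δy, Δh) = (25, -55, -0.1); to OW-C = (135, 30, -0.2).
Solve a·Δx + b·Δy = Δh: det = 25·30 − 135·(-55) = 8175.
∂h/∂x = [(-0.1)·30 − (-0.2)·(-55)] / 8175 = -0.001713
∂h/∂y = [25·(-0.2) − 135·(-0.1)] / 8175 = +0.001040
|∇h| = √(-0.001713² + 0.001040²) = 0.002004

0.00200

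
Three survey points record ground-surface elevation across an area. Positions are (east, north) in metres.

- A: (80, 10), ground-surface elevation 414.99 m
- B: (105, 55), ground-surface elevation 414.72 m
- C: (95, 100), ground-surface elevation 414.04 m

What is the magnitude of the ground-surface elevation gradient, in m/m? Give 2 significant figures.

0.017 m/m

With z = a·x + b·y + c and A as origin, the differences give:
  25·a + 45·b = -0.27
  15·a + 90·b = -0.95
Eliminate b (×90 and ×45, subtract): 1575·a = 18.450 → a = ∂z/∂x = +0.01171
Back-substitute: b = ∂z/∂y = -0.01251.
|∇f| = √(0.01171² + -0.01251²) = 0.01714 m/m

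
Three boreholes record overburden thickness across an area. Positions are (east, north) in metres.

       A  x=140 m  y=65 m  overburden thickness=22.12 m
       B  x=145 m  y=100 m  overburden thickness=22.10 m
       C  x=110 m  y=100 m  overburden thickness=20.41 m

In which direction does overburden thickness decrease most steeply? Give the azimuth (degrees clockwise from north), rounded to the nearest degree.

Differences from A: to B (Δx, Δy, Δh) = (5, 35, -0.02); to C = (-30, 35, -1.71).
Solve a·Δx + b·Δy = Δd: det = 5·35 − (-30)·35 = 1225.
∂d/∂x = [(-0.02)·35 − (-1.71)·35] / 1225 = +0.04829
∂d/∂y = [5·(-1.71) − (-30)·(-0.02)] / 1225 = -0.007469
Steepest decrease is along −∇f: components (-0.04829 E, +0.007469 N).
Azimuth = atan2(-0.04829, +0.007469) = 278.8° ≈ 279°.

279°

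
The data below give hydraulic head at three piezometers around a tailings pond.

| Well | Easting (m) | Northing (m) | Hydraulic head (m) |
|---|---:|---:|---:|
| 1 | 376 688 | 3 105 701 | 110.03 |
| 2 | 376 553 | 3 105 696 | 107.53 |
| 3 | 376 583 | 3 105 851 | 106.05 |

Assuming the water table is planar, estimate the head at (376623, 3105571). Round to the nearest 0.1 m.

With h = a·x + b·y + c and 1 as origin, the differences give:
  (-135)·a + (-5)·b = -2.50
  (-105)·a + 150·b = -3.98
Eliminate b (×150 and ×(-5), subtract): -20775·a = -394.900 → a = ∂h/∂x = +0.01901
Back-substitute: b = ∂h/∂y = -0.01323.
h(376623, 3105571) = 110.03 + (+0.01901)·(-65) + (-0.01323)·(-130) = 110.03 -1.236 +1.720 = 110.514 m.

110.5 m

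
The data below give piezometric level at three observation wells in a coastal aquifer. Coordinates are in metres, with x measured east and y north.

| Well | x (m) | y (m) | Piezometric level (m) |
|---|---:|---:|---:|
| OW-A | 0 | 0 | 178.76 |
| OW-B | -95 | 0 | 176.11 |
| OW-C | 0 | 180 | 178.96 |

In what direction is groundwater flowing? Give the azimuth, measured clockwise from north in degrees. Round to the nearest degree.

268°

∂h/∂x = (176.11 − 178.76) / (-95 − 0) = +0.02789
∂h/∂y = (178.96 − 178.76) / (180 − 0) = +0.001111
Flow direction (−∇h) has components (-0.02789 E, -0.001111 N).
Azimuth = atan2(E, N) = atan2(-0.02789, -0.001111) = 267.7° ≈ 268°.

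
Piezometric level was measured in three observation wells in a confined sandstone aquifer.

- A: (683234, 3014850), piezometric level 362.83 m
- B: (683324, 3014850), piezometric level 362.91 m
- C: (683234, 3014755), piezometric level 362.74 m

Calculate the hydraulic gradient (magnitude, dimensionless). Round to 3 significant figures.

∂h/∂x = (362.91 − 362.83) / (683324 − 683234) = +0.0008889
∂h/∂y = (362.74 − 362.83) / (3014755 − 3014850) = +0.0009474
|∇h| = √(0.0008889² + 0.0009474²) = 0.001299

0.00130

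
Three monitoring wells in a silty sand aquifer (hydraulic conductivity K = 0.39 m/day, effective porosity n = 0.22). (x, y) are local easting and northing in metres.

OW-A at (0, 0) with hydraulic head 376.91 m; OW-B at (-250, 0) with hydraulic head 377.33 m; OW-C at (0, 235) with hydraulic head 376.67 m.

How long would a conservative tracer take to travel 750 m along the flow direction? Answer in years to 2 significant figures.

590 years

∂h/∂x = (377.33 − 376.91) / (-250 − 0) = -0.001680
∂h/∂y = (376.67 − 376.91) / (235 − 0) = -0.001021
|∇h| = √(-0.001680² + -0.001021²) = 0.001966
Seepage velocity v = K·i/n = 0.39 × 0.001966 / 0.22 = 0.003485 m/day.
t = 750 / 0.003485 = 2.152e+05 days = 589 years.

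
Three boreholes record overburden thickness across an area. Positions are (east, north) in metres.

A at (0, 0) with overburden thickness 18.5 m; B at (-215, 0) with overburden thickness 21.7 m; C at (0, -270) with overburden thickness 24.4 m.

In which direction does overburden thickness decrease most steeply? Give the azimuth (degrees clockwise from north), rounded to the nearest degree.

034°

∂d/∂x = (21.7 − 18.5) / (-215 − 0) = -0.01488
∂d/∂y = (24.4 − 18.5) / (-270 − 0) = -0.02185
Steepest decrease is along −∇f: components (+0.01488 E, +0.02185 N).
Azimuth = atan2(+0.01488, +0.02185) = 34.3° ≈ 034°.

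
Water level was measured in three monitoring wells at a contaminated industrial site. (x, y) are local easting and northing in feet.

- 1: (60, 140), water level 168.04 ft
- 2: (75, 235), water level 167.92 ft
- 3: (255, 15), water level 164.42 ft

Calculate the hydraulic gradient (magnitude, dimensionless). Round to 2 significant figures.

With h = a·x + b·y + c and 1 as origin, the differences give:
  15·a + 95·b = -0.12
  195·a + (-125)·b = -3.62
Eliminate b (×(-125) and ×95, subtract): -20400·a = 358.900 → a = ∂h/∂x = -0.01759
Back-substitute: b = ∂h/∂y = +0.001515.
|∇h| = √(-0.01759² + 0.001515²) = 0.01766

0.018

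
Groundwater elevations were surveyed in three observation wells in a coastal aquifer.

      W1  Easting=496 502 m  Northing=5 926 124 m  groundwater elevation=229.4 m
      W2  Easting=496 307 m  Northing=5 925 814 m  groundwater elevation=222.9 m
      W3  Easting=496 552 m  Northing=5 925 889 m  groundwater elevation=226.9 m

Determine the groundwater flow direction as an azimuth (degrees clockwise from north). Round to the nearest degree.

223°

Differences from W1: to W2 (Δx, Δy, Δh) = (-195, -310, -6.5); to W3 = (50, -235, -2.5).
Determinant of the coordinate differences = (-195)·(-235) − 50·(-310) = 61325.
∂h/∂x = [(-6.5)·(-235) − (-2.5)·(-310)] / 61325 = +0.01227
∂h/∂y = [(-195)·(-2.5) − 50·(-6.5)] / 61325 = +0.01325
Flow direction (−∇h) has components (-0.01227 E, -0.01325 N).
Azimuth = atan2(E, N) = atan2(-0.01227, -0.01325) = 222.8° ≈ 223°.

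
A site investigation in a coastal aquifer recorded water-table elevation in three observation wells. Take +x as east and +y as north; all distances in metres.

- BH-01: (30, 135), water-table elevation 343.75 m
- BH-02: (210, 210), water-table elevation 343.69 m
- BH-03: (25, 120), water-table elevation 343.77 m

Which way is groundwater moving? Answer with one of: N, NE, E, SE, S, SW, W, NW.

Taking BH-01 as reference: BH-02−BH-01 = (180, 75, -0.06); BH-03−BH-01 = (-5, -15, +0.02).
Determinant of the coordinate differences = 180·(-15) − (-5)·75 = -2325.
∂h/∂x = [(-0.06)·(-15) − (+0.02)·75] / -2325 = +0.0002581
∂h/∂y = [180·(+0.02) − (-5)·(-0.06)] / -2325 = -0.001419
Flow = −∇h = (-0.0002581 east, +0.001419 north), which points north.

N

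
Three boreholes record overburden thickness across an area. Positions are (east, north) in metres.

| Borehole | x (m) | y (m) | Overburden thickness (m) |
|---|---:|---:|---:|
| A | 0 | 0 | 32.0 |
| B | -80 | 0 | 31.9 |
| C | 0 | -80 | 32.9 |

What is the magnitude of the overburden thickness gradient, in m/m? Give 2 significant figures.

∂d/∂x = (31.9 − 32.0) / (-80 − 0) = +0.001250
∂d/∂y = (32.9 − 32.0) / (-80 − 0) = -0.01125
|∇f| = √(0.001250² + -0.01125²) = 0.01132 m/m

0.011 m/m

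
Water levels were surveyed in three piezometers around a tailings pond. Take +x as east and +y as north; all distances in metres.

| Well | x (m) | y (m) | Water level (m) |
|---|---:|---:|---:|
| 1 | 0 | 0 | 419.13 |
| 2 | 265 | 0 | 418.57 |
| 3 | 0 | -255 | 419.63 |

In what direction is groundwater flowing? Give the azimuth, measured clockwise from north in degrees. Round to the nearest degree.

∂h/∂x = (418.57 − 419.13) / (265 − 0) = -0.002113
∂h/∂y = (419.63 − 419.13) / (-255 − 0) = -0.001961
Flow direction (−∇h) has components (+0.002113 E, +0.001961 N).
Azimuth = atan2(E, N) = atan2(+0.002113, +0.001961) = 47.1° ≈ 047°.

047°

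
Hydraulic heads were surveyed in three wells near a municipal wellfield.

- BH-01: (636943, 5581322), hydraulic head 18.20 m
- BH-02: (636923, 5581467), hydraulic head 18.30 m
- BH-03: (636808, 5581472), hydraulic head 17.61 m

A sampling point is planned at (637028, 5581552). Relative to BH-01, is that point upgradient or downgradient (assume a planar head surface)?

upgradient

With h = a·x + b·y + c and BH-01 as origin, the differences give:
  (-20)·a + 145·b = +0.10
  (-135)·a + 150·b = -0.59
Eliminate b (×150 and ×145, subtract): 16575·a = 100.550 → a = ∂h/∂x = +0.006066
Back-substitute: b = ∂h/∂y = +0.001526.
Head at (637028, 5581552) = 18.20 + (+0.006066)·(85) + (+0.001526)·(230) = 19.07 m.
That is higher than the 18.20 m at BH-01, so the point is upgradient.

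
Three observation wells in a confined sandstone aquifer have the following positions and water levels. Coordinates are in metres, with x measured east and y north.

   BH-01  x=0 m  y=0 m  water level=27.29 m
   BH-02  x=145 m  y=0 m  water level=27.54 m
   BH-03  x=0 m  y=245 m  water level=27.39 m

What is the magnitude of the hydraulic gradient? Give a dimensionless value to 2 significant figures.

∂h/∂x = (27.54 − 27.29) / (145 − 0) = +0.001724
∂h/∂y = (27.39 − 27.29) / (245 − 0) = +0.0004082
|∇h| = √(0.001724² + 0.0004082²) = 0.001772

0.0018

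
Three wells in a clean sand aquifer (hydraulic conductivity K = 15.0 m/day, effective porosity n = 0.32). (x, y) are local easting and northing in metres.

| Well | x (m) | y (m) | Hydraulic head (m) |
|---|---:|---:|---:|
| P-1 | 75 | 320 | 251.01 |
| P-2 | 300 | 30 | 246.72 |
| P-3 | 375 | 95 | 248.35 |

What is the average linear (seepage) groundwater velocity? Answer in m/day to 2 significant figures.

0.92 m/day

With h = a·x + b·y + c and P-1 as origin, the differences give:
  225·a + (-290)·b = -4.29
  300·a + (-225)·b = -2.66
Eliminate b (×(-225) and ×(-290), subtract): 36375·a = 193.850 → a = ∂h/∂x = +0.005329
Back-substitute: b = ∂h/∂y = +0.01893.
|∇h| = √(0.005329² + 0.01893²) = 0.01967
Seepage velocity v = K·i/n = 15.0 × 0.01967 / 0.32 = 0.922 m/day.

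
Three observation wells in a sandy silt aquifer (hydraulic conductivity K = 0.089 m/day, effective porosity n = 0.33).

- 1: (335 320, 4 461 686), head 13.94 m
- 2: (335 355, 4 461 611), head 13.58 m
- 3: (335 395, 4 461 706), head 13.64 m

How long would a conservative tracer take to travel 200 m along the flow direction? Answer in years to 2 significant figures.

Three-point gradient (reference 1): Δ to 2 = (35, -75, -0.36), Δ to 3 = (75, 20, -0.30).
∂h/∂x = -0.004696, ∂h/∂y = +0.002609 (det = 6325).
|∇h| = √(-0.004696² + 0.002609²) = 0.005372
Seepage velocity v = K·i/n = 0.089 × 0.005372 / 0.33 = 0.001449 m/day.
t = 200 / 0.001449 = 1.38e+05 days = 378 years.

380 years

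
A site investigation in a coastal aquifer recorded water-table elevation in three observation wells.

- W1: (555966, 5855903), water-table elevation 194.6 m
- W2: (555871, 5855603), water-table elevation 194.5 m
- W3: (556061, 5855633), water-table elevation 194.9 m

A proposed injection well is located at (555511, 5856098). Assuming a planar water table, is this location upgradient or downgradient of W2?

Differences from W1: to W2 (Δx, Δy, Δh) = (-95, -300, -0.1); to W3 = (95, -270, +0.3).
Solve a·Δx + b·Δy = Δh: det = (-95)·(-270) − 95·(-300) = 54150.
∂h/∂x = [(-0.1)·(-270) − (+0.3)·(-300)] / 54150 = +0.002161
∂h/∂y = [(-95)·(+0.3) − 95·(-0.1)] / 54150 = -0.0003509
Head at (555511, 5856098) = 194.6 + (+0.002161)·(-455) + (-0.0003509)·(195) = 193.55 m.
That is lower than the 194.5 m at W2, so the point is downgradient.

downgradient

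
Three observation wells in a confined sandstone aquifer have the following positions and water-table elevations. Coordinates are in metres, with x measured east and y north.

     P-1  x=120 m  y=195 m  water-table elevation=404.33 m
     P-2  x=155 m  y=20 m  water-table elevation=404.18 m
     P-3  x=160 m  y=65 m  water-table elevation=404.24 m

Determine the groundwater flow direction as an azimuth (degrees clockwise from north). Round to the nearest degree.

233°

Taking P-1 as reference: P-2−P-1 = (35, -175, -0.15); P-3−P-1 = (40, -130, -0.09).
Solve a·Δx + b·Δy = Δh: det = 35·(-130) − 40·(-175) = 2450.
∂h/∂x = [(-0.15)·(-130) − (-0.09)·(-175)] / 2450 = +0.001531
∂h/∂y = [35·(-0.09) − 40·(-0.15)] / 2450 = +0.001163
Flow direction (−∇h) has components (-0.001531 E, -0.001163 N).
Azimuth = atan2(E, N) = atan2(-0.001531, -0.001163) = 232.8° ≈ 233°.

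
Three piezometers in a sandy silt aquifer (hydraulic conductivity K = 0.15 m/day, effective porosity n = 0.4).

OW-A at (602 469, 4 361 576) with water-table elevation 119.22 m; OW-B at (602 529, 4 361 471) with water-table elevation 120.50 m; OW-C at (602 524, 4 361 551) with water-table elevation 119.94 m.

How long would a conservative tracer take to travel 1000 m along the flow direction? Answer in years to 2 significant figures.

610 years

Taking OW-A as reference: OW-B−OW-A = (60, -105, +1.28); OW-C−OW-A = (55, -25, +0.72).
Determinant of the coordinate differences = 60·(-25) − 55·(-105) = 4275.
∂h/∂x = [(+1.28)·(-25) − (+0.72)·(-105)] / 4275 = +0.01020
∂h/∂y = [60·(+0.72) − 55·(+1.28)] / 4275 = -0.006363
|∇h| = √(0.01020² + -0.006363²) = 0.01202
Seepage velocity v = K·i/n = 0.15 × 0.01202 / 0.4 = 0.004507 m/day.
t = 1000 / 0.004507 = 2.219e+05 days = 608 years.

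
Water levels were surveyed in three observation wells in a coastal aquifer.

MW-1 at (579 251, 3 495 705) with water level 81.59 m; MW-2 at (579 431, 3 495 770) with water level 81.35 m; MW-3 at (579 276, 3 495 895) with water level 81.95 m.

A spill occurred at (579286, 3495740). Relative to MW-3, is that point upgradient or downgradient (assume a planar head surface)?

downgradient

Differences from MW-1: to MW-2 (Δx, Δy, Δh) = (180, 65, -0.24); to MW-3 = (25, 190, +0.36).
Solve a·Δx + b·Δy = Δh: det = 180·190 − 25·65 = 32575.
∂h/∂x = [(-0.24)·190 − (+0.36)·65] / 32575 = -0.002118
∂h/∂y = [180·(+0.36) − 25·(-0.24)] / 32575 = +0.002173
Head at (579286, 3495740) = 81.59 + (-0.002118)·(35) + (+0.002173)·(35) = 81.59 m.
That is lower than the 81.95 m at MW-3, so the point is downgradient.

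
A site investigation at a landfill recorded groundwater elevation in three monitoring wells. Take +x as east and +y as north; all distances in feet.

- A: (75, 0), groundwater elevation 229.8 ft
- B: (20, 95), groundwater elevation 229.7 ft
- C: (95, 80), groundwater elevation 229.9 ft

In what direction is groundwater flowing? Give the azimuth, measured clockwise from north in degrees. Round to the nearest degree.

Taking A as reference: B−A = (-55, 95, -0.1); C−A = (20, 80, +0.1).
Solve a·Δx + b·Δy = Δh: det = (-55)·80 − 20·95 = -6300.
∂h/∂x = [(-0.1)·80 − (+0.1)·95] / -6300 = +0.002778
∂h/∂y = [(-55)·(+0.1) − 20·(-0.1)] / -6300 = +0.0005556
Flow direction (−∇h) has components (-0.002778 E, -0.0005556 N).
Azimuth = atan2(E, N) = atan2(-0.002778, -0.0005556) = 258.7° ≈ 259°.

259°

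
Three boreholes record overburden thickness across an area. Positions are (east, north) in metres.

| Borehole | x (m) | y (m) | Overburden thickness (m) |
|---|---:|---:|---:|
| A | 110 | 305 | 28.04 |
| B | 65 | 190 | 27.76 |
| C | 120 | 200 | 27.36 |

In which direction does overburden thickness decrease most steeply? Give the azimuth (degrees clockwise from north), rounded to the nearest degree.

Differences from A: to B (Δx, Δy, Δh) = (-45, -115, -0.28); to C = (10, -105, -0.68).
Solve a·Δx + b·Δy = Δd: det = (-45)·(-105) − 10·(-115) = 5875.
∂d/∂x = [(-0.28)·(-105) − (-0.68)·(-115)] / 5875 = -0.008306
∂d/∂y = [(-45)·(-0.68) − 10·(-0.28)] / 5875 = +0.005685
Steepest decrease is along −∇f: components (+0.008306 E, -0.005685 N).
Azimuth = atan2(+0.008306, -0.005685) = 124.4° ≈ 124°.

124°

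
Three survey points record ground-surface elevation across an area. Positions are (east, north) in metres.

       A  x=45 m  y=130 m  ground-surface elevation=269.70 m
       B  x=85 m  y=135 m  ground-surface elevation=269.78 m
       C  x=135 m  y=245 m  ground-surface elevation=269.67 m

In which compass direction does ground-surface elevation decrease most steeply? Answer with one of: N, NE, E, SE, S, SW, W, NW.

With z = a·x + b·y + c and A as origin, the differences give:
  40·a + 5·b = +0.08
  90·a + 115·b = -0.03
Eliminate b (×115 and ×5, subtract): 4150·a = 9.350 → a = ∂z/∂x = +0.002253
Back-substitute: b = ∂z/∂y = -0.002024.
Steepest decrease is along −∇f = (-0.002253 E, +0.002024 N) → northwest.

NW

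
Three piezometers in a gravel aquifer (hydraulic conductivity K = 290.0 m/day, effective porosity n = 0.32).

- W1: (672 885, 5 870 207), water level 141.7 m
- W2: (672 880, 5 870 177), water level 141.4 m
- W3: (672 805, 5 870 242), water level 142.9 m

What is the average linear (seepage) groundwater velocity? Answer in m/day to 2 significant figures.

Taking W1 as reference: W2−W1 = (-5, -30, -0.3); W3−W1 = (-80, 35, +1.2).
Solve a·Δx + b·Δy = Δh: det = (-5)·35 − (-80)·(-30) = -2575.
∂h/∂x = [(-0.3)·35 − (+1.2)·(-30)] / -2575 = -0.009903
∂h/∂y = [(-5)·(+1.2) − (-80)·(-0.3)] / -2575 = +0.01165
|∇h| = √(-0.009903² + 0.01165²) = 0.01529
Seepage velocity v = K·i/n = 290.0 × 0.01529 / 0.32 = 13.86 m/day.

14 m/day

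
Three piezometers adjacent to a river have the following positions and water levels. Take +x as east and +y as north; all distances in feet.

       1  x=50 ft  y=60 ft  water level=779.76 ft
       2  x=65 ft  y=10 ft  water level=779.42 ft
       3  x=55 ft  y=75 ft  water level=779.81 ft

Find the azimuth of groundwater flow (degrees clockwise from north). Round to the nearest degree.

Differences from 1: to 2 (Δx, Δy, Δh) = (15, -50, -0.34); to 3 = (5, 15, +0.05).
Determinant of the coordinate differences = 15·15 − 5·(-50) = 475.
∂h/∂x = [(-0.34)·15 − (+0.05)·(-50)] / 475 = -0.005474
∂h/∂y = [15·(+0.05) − 5·(-0.34)] / 475 = +0.005158
Flow direction (−∇h) has components (+0.005474 E, -0.005158 N).
Azimuth = atan2(E, N) = atan2(+0.005474, -0.005158) = 133.3° ≈ 133°.

133°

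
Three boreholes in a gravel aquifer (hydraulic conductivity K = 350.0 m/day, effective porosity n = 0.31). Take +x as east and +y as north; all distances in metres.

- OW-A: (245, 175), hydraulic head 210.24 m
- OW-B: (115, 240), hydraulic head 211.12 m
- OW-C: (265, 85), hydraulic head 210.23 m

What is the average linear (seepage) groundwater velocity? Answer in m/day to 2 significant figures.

8.7 m/day

With h = a·x + b·y + c and OW-A as origin, the differences give:
  (-130)·a + 65·b = +0.88
  20·a + (-90)·b = -0.01
Eliminate b (×(-90) and ×65, subtract): 10400·a = -78.550 → a = ∂h/∂x = -0.007553
Back-substitute: b = ∂h/∂y = -0.001567.
|∇h| = √(-0.007553² + -0.001567²) = 0.007714
Seepage velocity v = K·i/n = 350.0 × 0.007714 / 0.31 = 8.709 m/day.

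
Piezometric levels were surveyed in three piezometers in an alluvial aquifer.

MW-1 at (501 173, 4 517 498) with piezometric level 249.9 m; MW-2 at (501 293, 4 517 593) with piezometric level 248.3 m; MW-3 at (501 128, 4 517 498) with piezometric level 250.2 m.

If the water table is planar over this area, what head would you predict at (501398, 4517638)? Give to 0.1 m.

Differences from MW-1: to MW-2 (Δx, Δy, Δh) = (120, 95, -1.6); to MW-3 = (-45, 0, +0.3).
Determinant of the coordinate differences = 120·0 − (-45)·95 = 4275.
∂h/∂x = [(-1.6)·0 − (+0.3)·95] / 4275 = -0.006667
∂h/∂y = [120·(+0.3) − (-45)·(-1.6)] / 4275 = -0.008421
h(501398, 4517638) = 249.9 + (-0.006667)·(225) + (-0.008421)·(140) = 249.9 -1.500 -1.179 = 247.221 m.

247.2 m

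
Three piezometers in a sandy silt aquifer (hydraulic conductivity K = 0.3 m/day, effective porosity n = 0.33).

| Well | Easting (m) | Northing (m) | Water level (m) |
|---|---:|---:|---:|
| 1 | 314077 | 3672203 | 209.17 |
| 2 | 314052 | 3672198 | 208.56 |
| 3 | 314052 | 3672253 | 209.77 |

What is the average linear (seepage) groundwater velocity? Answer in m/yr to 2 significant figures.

Three-point gradient (reference 1): Δ to 2 = (-25, -5, -0.61), Δ to 3 = (-25, 50, +0.60).
∂h/∂x = +0.02000, ∂h/∂y = +0.02200 (det = -1375).
|∇h| = √(0.02000² + 0.02200²) = 0.02973
Seepage velocity v = K·i/n = 0.3 × 0.02973 / 0.33 = 0.02703 m/day = 9.873 m/yr.

9.9 m/yr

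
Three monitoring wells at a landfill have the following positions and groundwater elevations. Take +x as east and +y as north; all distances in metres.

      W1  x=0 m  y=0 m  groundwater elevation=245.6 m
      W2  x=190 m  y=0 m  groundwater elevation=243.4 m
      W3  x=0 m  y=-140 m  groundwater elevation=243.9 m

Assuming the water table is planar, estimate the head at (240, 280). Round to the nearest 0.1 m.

∂h/∂x = (243.4 − 245.6) / (190 − 0) = -0.01158
∂h/∂y = (243.9 − 245.6) / (-140 − 0) = +0.01214
h(240, 280) = 245.6 + (-0.01158)·(240) + (+0.01214)·(280) = 245.6 -2.779 +3.400 = 246.221 m.

246.2 m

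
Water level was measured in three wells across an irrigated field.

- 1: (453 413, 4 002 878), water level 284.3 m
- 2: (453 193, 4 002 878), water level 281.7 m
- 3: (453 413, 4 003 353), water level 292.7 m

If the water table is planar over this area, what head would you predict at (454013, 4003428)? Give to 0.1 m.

301.1 m

∂h/∂x = (281.7 − 284.3) / (453193 − 453413) = +0.01182
∂h/∂y = (292.7 − 284.3) / (4003353 − 4002878) = +0.01768
h(454013, 4003428) = 284.3 + (+0.01182)·(600) + (+0.01768)·(550) = 284.3 +7.091 +9.726 = 301.117 m.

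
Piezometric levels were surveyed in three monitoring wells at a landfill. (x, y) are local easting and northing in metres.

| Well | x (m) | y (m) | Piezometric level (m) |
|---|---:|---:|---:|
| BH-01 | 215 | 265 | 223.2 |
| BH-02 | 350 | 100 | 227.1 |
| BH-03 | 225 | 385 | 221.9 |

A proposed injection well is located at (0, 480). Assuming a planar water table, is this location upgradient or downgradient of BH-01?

downgradient

Taking BH-01 as reference: BH-02−BH-01 = (135, -165, +3.9); BH-03−BH-01 = (10, 120, -1.3).
Solve a·Δx + b·Δy = Δh: det = 135·120 − 10·(-165) = 17850.
∂h/∂x = [(+3.9)·120 − (-1.3)·(-165)] / 17850 = +0.01420
∂h/∂y = [135·(-1.3) − 10·(+3.9)] / 17850 = -0.01202
Head at (0, 480) = 223.2 + (+0.01420)·(-215) + (-0.01202)·(215) = 217.56 m.
That is lower than the 223.2 m at BH-01, so the point is downgradient.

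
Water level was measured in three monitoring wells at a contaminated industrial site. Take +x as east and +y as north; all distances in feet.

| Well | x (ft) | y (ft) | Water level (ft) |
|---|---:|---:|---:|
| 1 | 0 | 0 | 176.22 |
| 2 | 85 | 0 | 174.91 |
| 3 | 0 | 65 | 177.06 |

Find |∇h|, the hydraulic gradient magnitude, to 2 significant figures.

0.020

∂h/∂x = (174.91 − 176.22) / (85 − 0) = -0.01541
∂h/∂y = (177.06 − 176.22) / (65 − 0) = +0.01292
|∇h| = √(-0.01541² + 0.01292²) = 0.02011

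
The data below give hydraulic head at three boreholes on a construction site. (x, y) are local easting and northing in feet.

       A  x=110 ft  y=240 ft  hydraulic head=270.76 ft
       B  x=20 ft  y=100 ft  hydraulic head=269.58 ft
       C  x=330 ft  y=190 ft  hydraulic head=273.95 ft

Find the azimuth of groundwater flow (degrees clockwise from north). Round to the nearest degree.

273°

Taking A as reference: B−A = (-90, -140, -1.18); C−A = (220, -50, +3.19).
Determinant of the coordinate differences = (-90)·(-50) − 220·(-140) = 35300.
∂h/∂x = [(-1.18)·(-50) − (+3.19)·(-140)] / 35300 = +0.01432
∂h/∂y = [(-90)·(+3.19) − 220·(-1.18)] / 35300 = -0.0007790
Flow direction (−∇h) has components (-0.01432 E, +0.0007790 N).
Azimuth = atan2(E, N) = atan2(-0.01432, +0.0007790) = 273.1° ≈ 273°.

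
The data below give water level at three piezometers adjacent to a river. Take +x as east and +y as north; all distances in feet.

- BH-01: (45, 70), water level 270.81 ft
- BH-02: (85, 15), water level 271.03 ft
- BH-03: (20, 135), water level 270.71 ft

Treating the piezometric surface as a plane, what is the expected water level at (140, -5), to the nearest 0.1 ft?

Differences from BH-01: to BH-02 (Δx, Δy, Δh) = (40, -55, +0.22); to BH-03 = (-25, 65, -0.10).
Determinant of the coordinate differences = 40·65 − (-25)·(-55) = 1225.
∂h/∂x = [(+0.22)·65 − (-0.10)·(-55)] / 1225 = +0.007184
∂h/∂y = [40·(-0.10) − (-25)·(+0.22)] / 1225 = +0.001224
h(140, -5) = 270.81 + (+0.007184)·(95) + (+0.001224)·(-75) = 270.81 +0.682 -0.092 = 271.401 ft.

271.4 ft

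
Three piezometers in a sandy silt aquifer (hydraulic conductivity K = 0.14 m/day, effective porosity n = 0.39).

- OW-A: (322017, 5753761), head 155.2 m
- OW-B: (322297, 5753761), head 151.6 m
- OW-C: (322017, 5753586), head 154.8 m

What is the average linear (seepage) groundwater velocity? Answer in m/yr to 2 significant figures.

1.7 m/yr

∂h/∂x = (151.6 − 155.2) / (322297 − 322017) = -0.01286
∂h/∂y = (154.8 − 155.2) / (5753586 − 5753761) = +0.002286
|∇h| = √(-0.01286² + 0.002286²) = 0.01306
Seepage velocity v = K·i/n = 0.14 × 0.01306 / 0.39 = 0.004688 m/day = 1.712 m/yr.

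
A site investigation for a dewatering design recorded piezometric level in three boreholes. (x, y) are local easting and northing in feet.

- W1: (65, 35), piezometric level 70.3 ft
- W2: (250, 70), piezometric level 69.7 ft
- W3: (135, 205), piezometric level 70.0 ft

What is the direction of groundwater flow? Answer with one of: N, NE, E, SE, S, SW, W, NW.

E

With h = a·x + b·y + c and W1 as origin, the differences give:
  185·a + 35·b = -0.6
  70·a + 170·b = -0.3
Eliminate b (×170 and ×35, subtract): 29000·a = -91.50 → a = ∂h/∂x = -0.003155
Back-substitute: b = ∂h/∂y = -0.0004655.
Flow = −∇h = (+0.003155 east, +0.0004655 north), which points east.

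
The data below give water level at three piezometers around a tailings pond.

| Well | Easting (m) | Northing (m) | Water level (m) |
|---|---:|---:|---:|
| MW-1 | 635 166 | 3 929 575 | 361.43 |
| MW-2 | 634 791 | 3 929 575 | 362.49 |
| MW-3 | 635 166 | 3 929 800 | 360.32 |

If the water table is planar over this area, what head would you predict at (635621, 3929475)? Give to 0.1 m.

360.6 m

∂h/∂x = (362.49 − 361.43) / (634791 − 635166) = -0.002827
∂h/∂y = (360.32 − 361.43) / (3929800 − 3929575) = -0.004933
h(635621, 3929475) = 361.43 + (-0.002827)·(455) + (-0.004933)·(-100) = 361.43 -1.286 +0.493 = 360.637 m.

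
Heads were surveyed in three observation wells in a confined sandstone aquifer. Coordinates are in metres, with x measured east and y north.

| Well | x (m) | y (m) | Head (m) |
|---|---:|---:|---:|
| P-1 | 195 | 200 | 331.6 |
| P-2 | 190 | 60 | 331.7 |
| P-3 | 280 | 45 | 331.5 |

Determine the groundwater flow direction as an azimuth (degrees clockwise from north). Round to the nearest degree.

With h = a·x + b·y + c and P-1 as origin, the differences give:
  (-5)·a + (-140)·b = +0.1
  85·a + (-155)·b = -0.1
Eliminate b (×(-155) and ×(-140), subtract): 12675·a = -29.50 → a = ∂h/∂x = -0.002327
Back-substitute: b = ∂h/∂y = -0.0006312.
Flow direction (−∇h) has components (+0.002327 E, +0.0006312 N).
Azimuth = atan2(E, N) = atan2(+0.002327, +0.0006312) = 74.8° ≈ 075°.

075°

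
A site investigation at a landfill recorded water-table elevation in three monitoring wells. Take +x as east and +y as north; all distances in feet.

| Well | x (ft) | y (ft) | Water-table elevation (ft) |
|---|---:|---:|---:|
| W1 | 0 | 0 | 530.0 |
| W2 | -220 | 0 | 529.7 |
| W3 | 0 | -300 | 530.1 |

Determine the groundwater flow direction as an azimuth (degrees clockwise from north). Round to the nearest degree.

∂h/∂x = (529.7 − 530.0) / (-220 − 0) = +0.001364
∂h/∂y = (530.1 − 530.0) / (-300 − 0) = -0.0003333
Flow direction (−∇h) has components (-0.001364 E, +0.0003333 N).
Azimuth = atan2(E, N) = atan2(-0.001364, +0.0003333) = 283.7° ≈ 284°.

284°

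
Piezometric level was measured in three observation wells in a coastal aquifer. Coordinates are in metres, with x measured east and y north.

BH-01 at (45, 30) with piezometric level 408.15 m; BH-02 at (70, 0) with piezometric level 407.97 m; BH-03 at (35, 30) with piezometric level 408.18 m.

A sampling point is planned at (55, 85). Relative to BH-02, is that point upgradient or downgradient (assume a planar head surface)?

With h = a·x + b·y + c and BH-01 as origin, the differences give:
  25·a + (-30)·b = -0.18
  (-10)·a + 0·b = +0.03
Eliminate b (×0 and ×(-30), subtract): -300·a = 0.900 → a = ∂h/∂x = -0.003000
Back-substitute: b = ∂h/∂y = +0.003500.
Head at (55, 85) = 408.15 + (-0.003000)·(10) + (+0.003500)·(55) = 408.31 m.
That is higher than the 407.97 m at BH-02, so the point is upgradient.

upgradient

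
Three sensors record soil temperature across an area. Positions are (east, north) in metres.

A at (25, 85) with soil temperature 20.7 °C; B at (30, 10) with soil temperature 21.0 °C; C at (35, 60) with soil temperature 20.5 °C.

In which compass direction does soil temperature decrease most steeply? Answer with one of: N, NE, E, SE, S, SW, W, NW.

E

Taking A as reference: B−A = (5, -75, +0.3); C−A = (10, -25, -0.2).
Determinant of the coordinate differences = 5·(-25) − 10·(-75) = 625.
∂T/∂x = [(+0.3)·(-25) − (-0.2)·(-75)] / 625 = -0.03600
∂T/∂y = [5·(-0.2) − 10·(+0.3)] / 625 = -0.006400
Steepest decrease is along −∇f = (+0.03600 E, +0.006400 N) → east.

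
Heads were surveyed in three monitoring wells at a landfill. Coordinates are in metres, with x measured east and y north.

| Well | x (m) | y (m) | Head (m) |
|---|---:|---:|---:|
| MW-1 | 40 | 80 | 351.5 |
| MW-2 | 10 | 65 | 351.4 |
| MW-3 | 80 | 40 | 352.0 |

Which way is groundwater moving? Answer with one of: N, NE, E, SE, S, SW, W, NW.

Differences from MW-1: to MW-2 (Δx, Δy, Δh) = (-30, -15, -0.1); to MW-3 = (40, -40, +0.5).
Determinant of the coordinate differences = (-30)·(-40) − 40·(-15) = 1800.
∂h/∂x = [(-0.1)·(-40) − (+0.5)·(-15)] / 1800 = +0.006389
∂h/∂y = [(-30)·(+0.5) − 40·(-0.1)] / 1800 = -0.006111
Flow = −∇h = (-0.006389 east, +0.006111 north), which points northwest.

NW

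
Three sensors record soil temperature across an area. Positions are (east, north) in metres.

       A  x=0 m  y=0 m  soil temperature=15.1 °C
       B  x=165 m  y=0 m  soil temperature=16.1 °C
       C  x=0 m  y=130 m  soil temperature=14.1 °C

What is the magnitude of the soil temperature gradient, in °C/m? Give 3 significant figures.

0.00979 °C/m

∂T/∂x = (16.1 − 15.1) / (165 − 0) = +0.006061
∂T/∂y = (14.1 − 15.1) / (130 − 0) = -0.007692
|∇f| = √(0.006061² + -0.007692²) = 0.009793 °C/m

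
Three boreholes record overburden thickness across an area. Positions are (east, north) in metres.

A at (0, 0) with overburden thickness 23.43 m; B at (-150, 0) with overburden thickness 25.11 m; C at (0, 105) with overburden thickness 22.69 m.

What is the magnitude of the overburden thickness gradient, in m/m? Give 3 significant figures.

∂d/∂x = (25.11 − 23.43) / (-150 − 0) = -0.01120
∂d/∂y = (22.69 − 23.43) / (105 − 0) = -0.007048
|∇f| = √(-0.01120² + -0.007048²) = 0.01323 m/m

0.0132 m/m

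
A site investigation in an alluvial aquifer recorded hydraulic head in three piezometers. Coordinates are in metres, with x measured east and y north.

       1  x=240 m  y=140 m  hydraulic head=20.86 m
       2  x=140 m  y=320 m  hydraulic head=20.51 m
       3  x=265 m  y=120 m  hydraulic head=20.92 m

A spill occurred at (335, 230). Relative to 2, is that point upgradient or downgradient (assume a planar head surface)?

upgradient

With h = a·x + b·y + c and 1 as origin, the differences give:
  (-100)·a + 180·b = -0.35
  25·a + (-20)·b = +0.06
Eliminate b (×(-20) and ×180, subtract): -2500·a = -3.800 → a = ∂h/∂x = +0.001520
Back-substitute: b = ∂h/∂y = -0.001100.
Head at (335, 230) = 20.86 + (+0.001520)·(95) + (-0.001100)·(90) = 20.91 m.
That is higher than the 20.51 m at 2, so the point is upgradient.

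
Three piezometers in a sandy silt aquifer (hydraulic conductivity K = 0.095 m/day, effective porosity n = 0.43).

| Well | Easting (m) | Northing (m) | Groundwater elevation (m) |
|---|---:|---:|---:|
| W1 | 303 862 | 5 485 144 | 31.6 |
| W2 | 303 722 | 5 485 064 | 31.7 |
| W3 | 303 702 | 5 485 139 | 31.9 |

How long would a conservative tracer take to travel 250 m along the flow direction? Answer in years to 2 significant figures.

Taking W1 as reference: W2−W1 = (-140, -80, +0.1); W3−W1 = (-160, -5, +0.3).
Determinant of the coordinate differences = (-140)·(-5) − (-160)·(-80) = -12100.
∂h/∂x = [(+0.1)·(-5) − (+0.3)·(-80)] / -12100 = -0.001942
∂h/∂y = [(-140)·(+0.3) − (-160)·(+0.1)] / -12100 = +0.002149
|∇h| = √(-0.001942² + 0.002149²) = 0.002896
Seepage velocity v = K·i/n = 0.095 × 0.002896 / 0.43 = 0.0006398 m/day.
t = 250 / 0.0006398 = 3.907e+05 days = 1.07e+03 years.

1100 years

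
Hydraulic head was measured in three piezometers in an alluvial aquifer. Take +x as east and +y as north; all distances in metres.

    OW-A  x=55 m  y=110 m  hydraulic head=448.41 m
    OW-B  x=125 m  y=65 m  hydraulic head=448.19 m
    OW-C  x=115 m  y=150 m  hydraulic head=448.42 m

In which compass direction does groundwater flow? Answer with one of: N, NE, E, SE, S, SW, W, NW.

Taking OW-A as reference: OW-B−OW-A = (70, -45, -0.22); OW-C−OW-A = (60, 40, +0.01).
Solve a·Δx + b·Δy = Δh: det = 70·40 − 60·(-45) = 5500.
∂h/∂x = [(-0.22)·40 − (+0.01)·(-45)] / 5500 = -0.001518
∂h/∂y = [70·(+0.01) − 60·(-0.22)] / 5500 = +0.002527
Flow = −∇h = (+0.001518 east, -0.002527 north), which points southeast.

SE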